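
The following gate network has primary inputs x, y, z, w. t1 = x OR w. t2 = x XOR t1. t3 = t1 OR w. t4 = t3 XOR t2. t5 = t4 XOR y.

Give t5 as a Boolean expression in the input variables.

t1 = x OR w
t2 = x XOR t1 = x XOR (x OR w)
t3 = t1 OR w = (x OR w) OR w
t4 = t3 XOR t2 = ((x OR w) OR w) XOR (x XOR (x OR w))
t5 = t4 XOR y = (((x OR w) OR w) XOR (x XOR (x OR w))) XOR y

(((x OR w) OR w) XOR (x XOR (x OR w))) XOR y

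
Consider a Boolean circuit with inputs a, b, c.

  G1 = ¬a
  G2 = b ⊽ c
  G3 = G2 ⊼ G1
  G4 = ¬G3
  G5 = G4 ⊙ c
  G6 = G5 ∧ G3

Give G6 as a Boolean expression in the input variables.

G1 = ¬a
G2 = b ⊽ c
G3 = G2 ⊼ G1 = (b ⊽ c) ⊼ ¬a
G4 = ¬G3 = ¬((b ⊽ c) ⊼ ¬a)
G5 = G4 ⊙ c = ¬((b ⊽ c) ⊼ ¬a) ⊙ c
G6 = G5 ∧ G3 = (¬((b ⊽ c) ⊼ ¬a) ⊙ c) ∧ ((b ⊽ c) ⊼ ¬a)

(¬((b ⊽ c) ⊼ ¬a) ⊙ c) ∧ ((b ⊽ c) ⊼ ¬a)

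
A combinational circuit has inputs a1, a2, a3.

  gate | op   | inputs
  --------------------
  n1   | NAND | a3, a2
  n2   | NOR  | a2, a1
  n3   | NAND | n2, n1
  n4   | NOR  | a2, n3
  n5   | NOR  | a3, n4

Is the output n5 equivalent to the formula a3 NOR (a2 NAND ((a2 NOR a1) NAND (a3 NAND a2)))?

n1 = a3 NAND a2
n2 = a2 NOR a1
n3 = n2 NAND n1 = (a2 NOR a1) NAND (a3 NAND a2)
n4 = a2 NOR n3 = a2 NOR ((a2 NOR a1) NAND (a3 NAND a2))
n5 = a3 NOR n4 = a3 NOR (a2 NOR ((a2 NOR a1) NAND (a3 NAND a2)))
At a1=1, a2=0, a3=0: circuit gives 1, formula gives 0.

No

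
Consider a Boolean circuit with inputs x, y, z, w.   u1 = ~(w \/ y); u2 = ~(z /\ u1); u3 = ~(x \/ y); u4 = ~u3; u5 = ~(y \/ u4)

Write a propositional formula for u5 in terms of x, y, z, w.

~(y \/ ~(~(x \/ y)))

u3 = ~(x \/ y)
u4 = ~u3 = ~(~(x \/ y))
u5 = ~(y \/ u4) = ~(y \/ ~(~(x \/ y)))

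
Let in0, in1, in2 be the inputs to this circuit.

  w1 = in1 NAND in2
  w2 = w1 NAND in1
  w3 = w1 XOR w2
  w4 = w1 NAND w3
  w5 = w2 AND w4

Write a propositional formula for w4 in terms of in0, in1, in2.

(in1 NAND in2) NAND ((in1 NAND in2) XOR ((in1 NAND in2) NAND in1))

w1 = in1 NAND in2
w2 = w1 NAND in1 = (in1 NAND in2) NAND in1
w3 = w1 XOR w2 = (in1 NAND in2) XOR ((in1 NAND in2) NAND in1)
w4 = w1 NAND w3 = (in1 NAND in2) NAND ((in1 NAND in2) XOR ((in1 NAND in2) NAND in1))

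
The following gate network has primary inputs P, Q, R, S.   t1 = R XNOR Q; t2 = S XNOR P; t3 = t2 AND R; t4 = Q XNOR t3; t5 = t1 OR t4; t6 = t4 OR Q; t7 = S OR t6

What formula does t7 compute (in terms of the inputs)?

t2 = S XNOR P
t3 = t2 AND R = (S XNOR P) AND R
t4 = Q XNOR t3 = Q XNOR ((S XNOR P) AND R)
t6 = t4 OR Q = (Q XNOR ((S XNOR P) AND R)) OR Q
t7 = S OR t6 = S OR ((Q XNOR ((S XNOR P) AND R)) OR Q)

S OR ((Q XNOR ((S XNOR P) AND R)) OR Q)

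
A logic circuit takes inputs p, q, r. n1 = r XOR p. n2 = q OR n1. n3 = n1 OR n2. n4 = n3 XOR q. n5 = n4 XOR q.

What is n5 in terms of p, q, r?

(((r XOR p) OR (q OR (r XOR p))) XOR q) XOR q

n1 = r XOR p
n2 = q OR n1 = q OR (r XOR p)
n3 = n1 OR n2 = (r XOR p) OR (q OR (r XOR p))
n4 = n3 XOR q = ((r XOR p) OR (q OR (r XOR p))) XOR q
n5 = n4 XOR q = (((r XOR p) OR (q OR (r XOR p))) XOR q) XOR q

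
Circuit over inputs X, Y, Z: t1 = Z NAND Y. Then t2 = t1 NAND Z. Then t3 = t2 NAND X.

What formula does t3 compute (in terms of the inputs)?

t1 = Z NAND Y
t2 = t1 NAND Z = (Z NAND Y) NAND Z
t3 = t2 NAND X = ((Z NAND Y) NAND Z) NAND X

((Z NAND Y) NAND Z) NAND X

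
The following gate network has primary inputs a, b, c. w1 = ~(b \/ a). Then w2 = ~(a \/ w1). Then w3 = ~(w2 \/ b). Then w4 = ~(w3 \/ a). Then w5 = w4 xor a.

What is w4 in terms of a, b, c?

~((~((~(a \/ (~(b \/ a)))) \/ b)) \/ a)

w1 = ~(b \/ a)
w2 = ~(a \/ w1) = ~(a \/ (~(b \/ a)))
w3 = ~(w2 \/ b) = ~((~(a \/ (~(b \/ a)))) \/ b)
w4 = ~(w3 \/ a) = ~((~((~(a \/ (~(b \/ a)))) \/ b)) \/ a)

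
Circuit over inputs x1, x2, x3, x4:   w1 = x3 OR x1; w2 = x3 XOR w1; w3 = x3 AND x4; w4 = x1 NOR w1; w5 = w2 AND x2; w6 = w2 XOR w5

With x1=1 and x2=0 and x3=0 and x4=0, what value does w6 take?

1

w1 = 0 OR 1 = 1
w2 = 0 XOR 1 = 1
w5 = 1 AND 0 = 0
w6 = 1 XOR 0 = 1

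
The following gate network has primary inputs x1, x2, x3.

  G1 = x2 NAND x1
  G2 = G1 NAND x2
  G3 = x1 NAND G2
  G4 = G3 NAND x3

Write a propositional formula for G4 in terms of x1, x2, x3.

(x1 NAND ((x2 NAND x1) NAND x2)) NAND x3

G1 = x2 NAND x1
G2 = G1 NAND x2 = (x2 NAND x1) NAND x2
G3 = x1 NAND G2 = x1 NAND ((x2 NAND x1) NAND x2)
G4 = G3 NAND x3 = (x1 NAND ((x2 NAND x1) NAND x2)) NAND x3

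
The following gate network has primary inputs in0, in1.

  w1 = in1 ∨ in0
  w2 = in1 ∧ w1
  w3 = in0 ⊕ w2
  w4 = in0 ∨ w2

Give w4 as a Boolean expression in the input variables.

w1 = in1 ∨ in0
w2 = in1 ∧ w1 = in1 ∧ (in1 ∨ in0)
w4 = in0 ∨ w2 = in0 ∨ (in1 ∧ (in1 ∨ in0))

in0 ∨ (in1 ∧ (in1 ∨ in0))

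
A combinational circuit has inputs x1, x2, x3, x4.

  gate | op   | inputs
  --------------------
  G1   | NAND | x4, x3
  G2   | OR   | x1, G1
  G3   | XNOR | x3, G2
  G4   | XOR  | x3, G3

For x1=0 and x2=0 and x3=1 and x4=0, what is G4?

0

G1 = 0 NAND 1 = 1
G2 = 0 OR 1 = 1
G3 = 1 XNOR 1 = 1
G4 = 1 XOR 1 = 0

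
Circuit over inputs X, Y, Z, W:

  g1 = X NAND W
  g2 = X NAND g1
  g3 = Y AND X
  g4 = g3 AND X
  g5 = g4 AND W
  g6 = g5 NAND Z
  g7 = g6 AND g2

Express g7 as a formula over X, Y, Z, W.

g1 = X NAND W
g2 = X NAND g1 = X NAND (X NAND W)
g3 = Y AND X
g4 = g3 AND X = (Y AND X) AND X
g5 = g4 AND W = ((Y AND X) AND X) AND W
g6 = g5 NAND Z = (((Y AND X) AND X) AND W) NAND Z
g7 = g6 AND g2 = ((((Y AND X) AND X) AND W) NAND Z) AND (X NAND (X NAND W))

((((Y AND X) AND X) AND W) NAND Z) AND (X NAND (X NAND W))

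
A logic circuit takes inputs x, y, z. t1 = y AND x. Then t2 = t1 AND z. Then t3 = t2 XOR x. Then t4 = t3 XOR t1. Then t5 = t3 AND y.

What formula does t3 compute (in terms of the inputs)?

t1 = y AND x
t2 = t1 AND z = (y AND x) AND z
t3 = t2 XOR x = ((y AND x) AND z) XOR x

((y AND x) AND z) XOR x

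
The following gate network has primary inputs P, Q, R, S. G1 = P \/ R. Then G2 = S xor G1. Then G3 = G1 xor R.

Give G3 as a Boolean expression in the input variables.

G1 = P \/ R
G3 = G1 xor R = (P \/ R) xor R

(P \/ R) xor R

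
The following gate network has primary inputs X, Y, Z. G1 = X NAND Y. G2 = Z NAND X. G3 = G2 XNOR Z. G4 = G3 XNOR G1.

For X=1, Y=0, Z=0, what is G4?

0

G1 = 1 NAND 0 = 1
G2 = 0 NAND 1 = 1
G3 = 1 XNOR 0 = 0
G4 = 0 XNOR 1 = 0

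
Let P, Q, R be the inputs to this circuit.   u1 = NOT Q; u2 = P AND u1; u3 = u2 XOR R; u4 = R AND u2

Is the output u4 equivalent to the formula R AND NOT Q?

No

u1 = NOT Q
u2 = P AND u1 = P AND NOT Q
u4 = R AND u2 = R AND (P AND NOT Q)
At P=0, Q=0, R=1: circuit gives 0, formula gives 1.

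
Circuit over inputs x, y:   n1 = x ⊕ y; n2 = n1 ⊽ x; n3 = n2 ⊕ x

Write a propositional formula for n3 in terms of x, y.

n1 = x ⊕ y
n2 = n1 ⊽ x = (x ⊕ y) ⊽ x
n3 = n2 ⊕ x = ((x ⊕ y) ⊽ x) ⊕ x

((x ⊕ y) ⊽ x) ⊕ x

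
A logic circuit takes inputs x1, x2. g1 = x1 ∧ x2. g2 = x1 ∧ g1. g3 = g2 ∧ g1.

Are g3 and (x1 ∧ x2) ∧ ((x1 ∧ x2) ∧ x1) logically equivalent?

g1 = x1 ∧ x2
g2 = x1 ∧ g1 = x1 ∧ (x1 ∧ x2)
g3 = g2 ∧ g1 = (x1 ∧ (x1 ∧ x2)) ∧ (x1 ∧ x2)
At x1=0, x2=0: circuit gives 0, formula gives 0.
At x1=1, x2=1: circuit gives 1, formula gives 1.
Agrees on all 4 inputs.

Yes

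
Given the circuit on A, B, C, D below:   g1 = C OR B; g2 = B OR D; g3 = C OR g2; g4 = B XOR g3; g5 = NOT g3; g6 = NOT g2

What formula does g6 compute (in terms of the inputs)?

g2 = B OR D
g6 = NOT g2 = NOT (B OR D)

NOT (B OR D)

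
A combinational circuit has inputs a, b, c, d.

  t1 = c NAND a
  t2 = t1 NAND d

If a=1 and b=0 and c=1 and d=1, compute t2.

1

t1 = 1 NAND 1 = 0
t2 = 0 NAND 1 = 1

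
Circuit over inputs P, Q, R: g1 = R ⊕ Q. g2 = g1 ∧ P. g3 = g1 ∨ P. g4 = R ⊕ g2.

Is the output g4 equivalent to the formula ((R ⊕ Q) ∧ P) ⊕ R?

g1 = R ⊕ Q
g2 = g1 ∧ P = (R ⊕ Q) ∧ P
g4 = R ⊕ g2 = R ⊕ ((R ⊕ Q) ∧ P)
At P=0, Q=0, R=0: circuit gives 0, formula gives 0.
At P=0, Q=0, R=1: circuit gives 1, formula gives 1.
Agrees on all 8 inputs.

Yes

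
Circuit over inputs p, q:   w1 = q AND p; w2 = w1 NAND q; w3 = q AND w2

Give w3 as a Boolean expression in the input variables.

w1 = q AND p
w2 = w1 NAND q = (q AND p) NAND q
w3 = q AND w2 = q AND ((q AND p) NAND q)

q AND ((q AND p) NAND q)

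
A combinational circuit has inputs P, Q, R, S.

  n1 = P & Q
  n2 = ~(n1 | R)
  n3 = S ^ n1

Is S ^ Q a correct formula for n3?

n1 = P & Q
n3 = S ^ n1 = S ^ (P & Q)
At P=0, Q=1, R=0, S=0: circuit gives 0, formula gives 1.

No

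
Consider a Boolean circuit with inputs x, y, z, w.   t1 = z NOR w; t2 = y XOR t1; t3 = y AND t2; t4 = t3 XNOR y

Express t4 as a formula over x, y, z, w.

(y AND (y XOR (z NOR w))) XNOR y

t1 = z NOR w
t2 = y XOR t1 = y XOR (z NOR w)
t3 = y AND t2 = y AND (y XOR (z NOR w))
t4 = t3 XNOR y = (y AND (y XOR (z NOR w))) XNOR y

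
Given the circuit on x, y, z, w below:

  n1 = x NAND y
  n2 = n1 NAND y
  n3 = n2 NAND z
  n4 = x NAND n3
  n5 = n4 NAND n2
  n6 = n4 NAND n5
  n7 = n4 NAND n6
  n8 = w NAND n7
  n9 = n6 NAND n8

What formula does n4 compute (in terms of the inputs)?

x NAND (((x NAND y) NAND y) NAND z)

n1 = x NAND y
n2 = n1 NAND y = (x NAND y) NAND y
n3 = n2 NAND z = ((x NAND y) NAND y) NAND z
n4 = x NAND n3 = x NAND (((x NAND y) NAND y) NAND z)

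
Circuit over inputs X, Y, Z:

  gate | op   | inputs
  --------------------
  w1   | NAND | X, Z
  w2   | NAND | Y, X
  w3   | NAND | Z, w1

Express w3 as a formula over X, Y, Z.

Z NAND (X NAND Z)

w1 = X NAND Z
w3 = Z NAND w1 = Z NAND (X NAND Z)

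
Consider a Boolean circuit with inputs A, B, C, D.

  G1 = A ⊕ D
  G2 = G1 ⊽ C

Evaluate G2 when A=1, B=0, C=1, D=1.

0

G1 = 1 ⊕ 1 = 0
G2 = 0 ⊽ 1 = 0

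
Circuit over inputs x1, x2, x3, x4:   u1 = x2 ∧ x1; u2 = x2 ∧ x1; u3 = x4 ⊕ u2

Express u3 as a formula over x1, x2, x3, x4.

x4 ⊕ (x2 ∧ x1)

u2 = x2 ∧ x1
u3 = x4 ⊕ u2 = x4 ⊕ (x2 ∧ x1)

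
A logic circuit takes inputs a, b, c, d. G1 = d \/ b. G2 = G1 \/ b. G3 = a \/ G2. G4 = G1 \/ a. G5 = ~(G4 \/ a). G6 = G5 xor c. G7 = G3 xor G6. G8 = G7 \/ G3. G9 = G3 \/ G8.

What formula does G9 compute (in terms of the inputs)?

G1 = d \/ b
G2 = G1 \/ b = (d \/ b) \/ b
G3 = a \/ G2 = a \/ ((d \/ b) \/ b)
G4 = G1 \/ a = (d \/ b) \/ a
G5 = ~(G4 \/ a) = ~(((d \/ b) \/ a) \/ a)
G6 = G5 xor c = (~(((d \/ b) \/ a) \/ a)) xor c
G7 = G3 xor G6 = (a \/ ((d \/ b) \/ b)) xor ((~(((d \/ b) \/ a) \/ a)) xor c)
G8 = G7 \/ G3 = ((a \/ ((d \/ b) \/ b)) xor ((~(((d \/ b) \/ a) \/ a)) xor c)) \/ (a \/ ((d \/ b) \/ b))
G9 = G3 \/ G8 = (a \/ ((d \/ b) \/ b)) \/ (((a \/ ((d \/ b) \/ b)) xor ((~(((d \/ b) \/ a) \/ a)) xor c)) \/ (a \/ ((d \/ b) \/ b)))

(a \/ ((d \/ b) \/ b)) \/ (((a \/ ((d \/ b) \/ b)) xor ((~(((d \/ b) \/ a) \/ a)) xor c)) \/ (a \/ ((d \/ b) \/ b)))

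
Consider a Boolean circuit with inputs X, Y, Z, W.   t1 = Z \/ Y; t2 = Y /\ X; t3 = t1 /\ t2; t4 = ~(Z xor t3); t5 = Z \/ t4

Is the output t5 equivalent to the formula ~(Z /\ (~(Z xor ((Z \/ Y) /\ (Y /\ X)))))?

No

t1 = Z \/ Y
t2 = Y /\ X
t3 = t1 /\ t2 = (Z \/ Y) /\ (Y /\ X)
t4 = ~(Z xor t3) = ~(Z xor ((Z \/ Y) /\ (Y /\ X)))
t5 = Z \/ t4 = Z \/ (~(Z xor ((Z \/ Y) /\ (Y /\ X))))
At X=1, Y=1, Z=0, W=0: circuit gives 0, formula gives 1.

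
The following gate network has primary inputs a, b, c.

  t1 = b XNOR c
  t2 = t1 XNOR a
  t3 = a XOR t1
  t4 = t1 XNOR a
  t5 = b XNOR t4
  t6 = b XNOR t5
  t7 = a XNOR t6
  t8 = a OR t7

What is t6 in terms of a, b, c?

t1 = b XNOR c
t4 = t1 XNOR a = (b XNOR c) XNOR a
t5 = b XNOR t4 = b XNOR ((b XNOR c) XNOR a)
t6 = b XNOR t5 = b XNOR (b XNOR ((b XNOR c) XNOR a))

b XNOR (b XNOR ((b XNOR c) XNOR a))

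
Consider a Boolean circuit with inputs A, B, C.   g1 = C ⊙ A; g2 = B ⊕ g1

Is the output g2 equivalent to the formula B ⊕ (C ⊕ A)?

No

g1 = C ⊙ A
g2 = B ⊕ g1 = B ⊕ (C ⊙ A)
At A=0, B=0, C=0: circuit gives 1, formula gives 0.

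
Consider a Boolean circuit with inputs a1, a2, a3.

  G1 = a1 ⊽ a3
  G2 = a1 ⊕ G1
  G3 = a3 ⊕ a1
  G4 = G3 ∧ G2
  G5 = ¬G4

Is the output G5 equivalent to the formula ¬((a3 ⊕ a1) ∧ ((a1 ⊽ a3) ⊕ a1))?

Yes

G1 = a1 ⊽ a3
G2 = a1 ⊕ G1 = a1 ⊕ (a1 ⊽ a3)
G3 = a3 ⊕ a1
G4 = G3 ∧ G2 = (a3 ⊕ a1) ∧ (a1 ⊕ (a1 ⊽ a3))
G5 = ¬G4 = ¬((a3 ⊕ a1) ∧ (a1 ⊕ (a1 ⊽ a3)))
At a1=1, a2=0, a3=0: circuit gives 0, formula gives 0.
At a1=0, a2=0, a3=0: circuit gives 1, formula gives 1.
Agrees on all 8 inputs.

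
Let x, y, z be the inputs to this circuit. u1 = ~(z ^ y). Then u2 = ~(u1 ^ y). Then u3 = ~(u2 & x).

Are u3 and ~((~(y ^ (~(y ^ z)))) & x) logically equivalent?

u1 = ~(z ^ y)
u2 = ~(u1 ^ y) = ~((~(z ^ y)) ^ y)
u3 = ~(u2 & x) = ~((~((~(z ^ y)) ^ y)) & x)
At x=1, y=0, z=1: circuit gives 0, formula gives 0.
At x=0, y=0, z=0: circuit gives 1, formula gives 1.
Agrees on all 8 inputs.

Yes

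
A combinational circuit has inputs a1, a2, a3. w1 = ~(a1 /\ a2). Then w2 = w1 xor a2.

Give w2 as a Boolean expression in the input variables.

(~(a1 /\ a2)) xor a2

w1 = ~(a1 /\ a2)
w2 = w1 xor a2 = (~(a1 /\ a2)) xor a2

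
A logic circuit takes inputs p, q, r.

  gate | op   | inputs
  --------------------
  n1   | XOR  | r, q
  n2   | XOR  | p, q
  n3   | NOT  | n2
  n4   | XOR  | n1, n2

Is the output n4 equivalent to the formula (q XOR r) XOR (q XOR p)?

n1 = r XOR q
n2 = p XOR q
n4 = n1 XOR n2 = (r XOR q) XOR (p XOR q)
At p=0, q=0, r=0: circuit gives 0, formula gives 0.
At p=0, q=0, r=1: circuit gives 1, formula gives 1.
Agrees on all 8 inputs.

Yes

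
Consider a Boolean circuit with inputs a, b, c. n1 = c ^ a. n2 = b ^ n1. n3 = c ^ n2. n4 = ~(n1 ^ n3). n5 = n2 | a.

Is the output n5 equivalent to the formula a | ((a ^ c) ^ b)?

Yes

n1 = c ^ a
n2 = b ^ n1 = b ^ (c ^ a)
n5 = n2 | a = (b ^ (c ^ a)) | a
At a=0, b=0, c=0: circuit gives 0, formula gives 0.
At a=0, b=0, c=1: circuit gives 1, formula gives 1.
Agrees on all 8 inputs.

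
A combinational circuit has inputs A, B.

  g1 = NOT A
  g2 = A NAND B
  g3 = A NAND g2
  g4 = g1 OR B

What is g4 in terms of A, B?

NOT A OR B

g1 = NOT A
g4 = g1 OR B = NOT A OR B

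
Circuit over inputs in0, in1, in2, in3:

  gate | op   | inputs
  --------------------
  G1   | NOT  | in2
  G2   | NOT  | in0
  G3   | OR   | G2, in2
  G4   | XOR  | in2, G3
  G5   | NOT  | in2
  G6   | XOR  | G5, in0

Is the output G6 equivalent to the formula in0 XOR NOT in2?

Yes

G5 = NOT in2
G6 = G5 XOR in0 = NOT in2 XOR in0
At in0=0, in1=0, in2=1, in3=0: circuit gives 0, formula gives 0.
At in0=0, in1=0, in2=0, in3=0: circuit gives 1, formula gives 1.
Agrees on all 16 inputs.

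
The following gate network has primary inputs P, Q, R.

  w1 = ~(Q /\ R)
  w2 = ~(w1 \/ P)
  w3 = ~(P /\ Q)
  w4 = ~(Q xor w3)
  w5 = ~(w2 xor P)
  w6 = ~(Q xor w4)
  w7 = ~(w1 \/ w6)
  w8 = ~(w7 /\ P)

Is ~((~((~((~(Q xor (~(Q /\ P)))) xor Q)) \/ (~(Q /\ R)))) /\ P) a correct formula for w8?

w1 = ~(Q /\ R)
w3 = ~(P /\ Q)
w4 = ~(Q xor w3) = ~(Q xor (~(P /\ Q)))
w6 = ~(Q xor w4) = ~(Q xor (~(Q xor (~(P /\ Q)))))
w7 = ~(w1 \/ w6) = ~((~(Q /\ R)) \/ (~(Q xor (~(Q xor (~(P /\ Q)))))))
w8 = ~(w7 /\ P) = ~((~((~(Q /\ R)) \/ (~(Q xor (~(Q xor (~(P /\ Q)))))))) /\ P)
At P=1, Q=1, R=1: circuit gives 0, formula gives 0.
At P=0, Q=0, R=0: circuit gives 1, formula gives 1.
Agrees on all 8 inputs.

Yes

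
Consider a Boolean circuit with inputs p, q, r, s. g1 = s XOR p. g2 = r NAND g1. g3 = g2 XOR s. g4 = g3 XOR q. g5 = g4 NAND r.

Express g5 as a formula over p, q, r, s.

(((r NAND (s XOR p)) XOR s) XOR q) NAND r

g1 = s XOR p
g2 = r NAND g1 = r NAND (s XOR p)
g3 = g2 XOR s = (r NAND (s XOR p)) XOR s
g4 = g3 XOR q = ((r NAND (s XOR p)) XOR s) XOR q
g5 = g4 NAND r = (((r NAND (s XOR p)) XOR s) XOR q) NAND r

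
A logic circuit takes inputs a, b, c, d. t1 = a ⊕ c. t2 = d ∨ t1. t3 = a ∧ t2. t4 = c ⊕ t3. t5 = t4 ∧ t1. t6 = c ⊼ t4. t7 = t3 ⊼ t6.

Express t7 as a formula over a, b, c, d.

t1 = a ⊕ c
t2 = d ∨ t1 = d ∨ (a ⊕ c)
t3 = a ∧ t2 = a ∧ (d ∨ (a ⊕ c))
t4 = c ⊕ t3 = c ⊕ (a ∧ (d ∨ (a ⊕ c)))
t6 = c ⊼ t4 = c ⊼ (c ⊕ (a ∧ (d ∨ (a ⊕ c))))
t7 = t3 ⊼ t6 = (a ∧ (d ∨ (a ⊕ c))) ⊼ (c ⊼ (c ⊕ (a ∧ (d ∨ (a ⊕ c)))))

(a ∧ (d ∨ (a ⊕ c))) ⊼ (c ⊼ (c ⊕ (a ∧ (d ∨ (a ⊕ c)))))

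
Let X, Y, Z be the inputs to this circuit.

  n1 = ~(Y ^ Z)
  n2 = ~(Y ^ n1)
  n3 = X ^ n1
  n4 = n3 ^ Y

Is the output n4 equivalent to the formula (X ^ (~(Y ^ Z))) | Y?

No

n1 = ~(Y ^ Z)
n3 = X ^ n1 = X ^ (~(Y ^ Z))
n4 = n3 ^ Y = (X ^ (~(Y ^ Z))) ^ Y
At X=0, Y=1, Z=1: circuit gives 0, formula gives 1.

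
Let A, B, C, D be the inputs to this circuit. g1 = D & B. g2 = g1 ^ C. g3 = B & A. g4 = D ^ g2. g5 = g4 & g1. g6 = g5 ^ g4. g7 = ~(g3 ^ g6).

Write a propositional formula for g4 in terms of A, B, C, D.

D ^ ((D & B) ^ C)

g1 = D & B
g2 = g1 ^ C = (D & B) ^ C
g4 = D ^ g2 = D ^ ((D & B) ^ C)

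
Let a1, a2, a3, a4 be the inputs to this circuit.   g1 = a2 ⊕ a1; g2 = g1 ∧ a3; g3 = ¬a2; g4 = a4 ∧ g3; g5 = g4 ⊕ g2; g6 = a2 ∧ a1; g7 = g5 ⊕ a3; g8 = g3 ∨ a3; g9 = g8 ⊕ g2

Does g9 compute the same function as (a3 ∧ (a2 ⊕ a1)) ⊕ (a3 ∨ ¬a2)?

Yes

g1 = a2 ⊕ a1
g2 = g1 ∧ a3 = (a2 ⊕ a1) ∧ a3
g3 = ¬a2
g8 = g3 ∨ a3 = ¬a2 ∨ a3
g9 = g8 ⊕ g2 = (¬a2 ∨ a3) ⊕ ((a2 ⊕ a1) ∧ a3)
At a1=0, a2=1, a3=0, a4=0: circuit gives 0, formula gives 0.
At a1=0, a2=0, a3=0, a4=0: circuit gives 1, formula gives 1.
Agrees on all 16 inputs.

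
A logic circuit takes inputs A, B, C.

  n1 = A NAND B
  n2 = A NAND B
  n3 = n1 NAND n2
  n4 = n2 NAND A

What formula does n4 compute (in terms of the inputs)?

n2 = A NAND B
n4 = n2 NAND A = (A NAND B) NAND A

(A NAND B) NAND A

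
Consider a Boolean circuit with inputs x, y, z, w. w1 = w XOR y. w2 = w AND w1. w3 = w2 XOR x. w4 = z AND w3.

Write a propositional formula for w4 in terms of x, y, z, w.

w1 = w XOR y
w2 = w AND w1 = w AND (w XOR y)
w3 = w2 XOR x = (w AND (w XOR y)) XOR x
w4 = z AND w3 = z AND ((w AND (w XOR y)) XOR x)

z AND ((w AND (w XOR y)) XOR x)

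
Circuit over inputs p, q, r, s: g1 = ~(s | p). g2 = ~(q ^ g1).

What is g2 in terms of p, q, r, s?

~(q ^ (~(s | p)))

g1 = ~(s | p)
g2 = ~(q ^ g1) = ~(q ^ (~(s | p)))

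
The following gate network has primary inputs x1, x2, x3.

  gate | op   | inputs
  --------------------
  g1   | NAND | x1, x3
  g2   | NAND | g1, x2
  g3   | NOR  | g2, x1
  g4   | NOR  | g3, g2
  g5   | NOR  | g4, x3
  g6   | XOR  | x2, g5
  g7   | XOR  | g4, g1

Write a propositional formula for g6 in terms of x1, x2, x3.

x2 XOR (((((x1 NAND x3) NAND x2) NOR x1) NOR ((x1 NAND x3) NAND x2)) NOR x3)

g1 = x1 NAND x3
g2 = g1 NAND x2 = (x1 NAND x3) NAND x2
g3 = g2 NOR x1 = ((x1 NAND x3) NAND x2) NOR x1
g4 = g3 NOR g2 = (((x1 NAND x3) NAND x2) NOR x1) NOR ((x1 NAND x3) NAND x2)
g5 = g4 NOR x3 = ((((x1 NAND x3) NAND x2) NOR x1) NOR ((x1 NAND x3) NAND x2)) NOR x3
g6 = x2 XOR g5 = x2 XOR (((((x1 NAND x3) NAND x2) NOR x1) NOR ((x1 NAND x3) NAND x2)) NOR x3)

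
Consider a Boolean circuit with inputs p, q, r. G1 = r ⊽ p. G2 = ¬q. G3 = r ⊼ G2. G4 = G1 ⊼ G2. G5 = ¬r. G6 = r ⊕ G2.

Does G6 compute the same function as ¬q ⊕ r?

G2 = ¬q
G6 = r ⊕ G2 = r ⊕ ¬q
At p=0, q=0, r=1: circuit gives 0, formula gives 0.
At p=0, q=0, r=0: circuit gives 1, formula gives 1.
Agrees on all 8 inputs.

Yes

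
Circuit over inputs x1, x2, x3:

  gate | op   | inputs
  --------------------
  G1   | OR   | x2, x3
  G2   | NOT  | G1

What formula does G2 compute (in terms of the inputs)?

NOT (x2 OR x3)

G1 = x2 OR x3
G2 = NOT G1 = NOT (x2 OR x3)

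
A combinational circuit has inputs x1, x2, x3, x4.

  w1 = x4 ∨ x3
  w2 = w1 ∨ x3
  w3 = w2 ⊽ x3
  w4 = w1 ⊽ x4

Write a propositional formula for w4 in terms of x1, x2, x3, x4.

w1 = x4 ∨ x3
w4 = w1 ⊽ x4 = (x4 ∨ x3) ⊽ x4

(x4 ∨ x3) ⊽ x4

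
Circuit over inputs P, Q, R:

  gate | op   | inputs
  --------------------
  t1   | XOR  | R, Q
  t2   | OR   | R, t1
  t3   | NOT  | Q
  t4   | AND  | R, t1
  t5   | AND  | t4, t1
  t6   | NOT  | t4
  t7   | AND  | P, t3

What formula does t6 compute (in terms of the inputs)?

t1 = R XOR Q
t4 = R AND t1 = R AND (R XOR Q)
t6 = NOT t4 = NOT (R AND (R XOR Q))

NOT (R AND (R XOR Q))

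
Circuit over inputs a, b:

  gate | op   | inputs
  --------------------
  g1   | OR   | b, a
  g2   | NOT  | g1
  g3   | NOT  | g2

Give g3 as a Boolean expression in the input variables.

NOT NOT (b OR a)

g1 = b OR a
g2 = NOT g1 = NOT (b OR a)
g3 = NOT g2 = NOT NOT (b OR a)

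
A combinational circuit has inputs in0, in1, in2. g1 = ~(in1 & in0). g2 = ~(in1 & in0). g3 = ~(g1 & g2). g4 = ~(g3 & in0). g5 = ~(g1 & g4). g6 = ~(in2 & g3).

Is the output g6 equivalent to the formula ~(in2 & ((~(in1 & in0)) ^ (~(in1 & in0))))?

No

g1 = ~(in1 & in0)
g2 = ~(in1 & in0)
g3 = ~(g1 & g2) = ~((~(in1 & in0)) & (~(in1 & in0)))
g6 = ~(in2 & g3) = ~(in2 & (~((~(in1 & in0)) & (~(in1 & in0)))))
At in0=1, in1=1, in2=1: circuit gives 0, formula gives 1.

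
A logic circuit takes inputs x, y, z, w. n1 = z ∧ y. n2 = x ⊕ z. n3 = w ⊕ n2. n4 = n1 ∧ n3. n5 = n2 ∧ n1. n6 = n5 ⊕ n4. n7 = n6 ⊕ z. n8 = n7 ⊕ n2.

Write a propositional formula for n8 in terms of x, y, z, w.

n1 = z ∧ y
n2 = x ⊕ z
n3 = w ⊕ n2 = w ⊕ (x ⊕ z)
n4 = n1 ∧ n3 = (z ∧ y) ∧ (w ⊕ (x ⊕ z))
n5 = n2 ∧ n1 = (x ⊕ z) ∧ (z ∧ y)
n6 = n5 ⊕ n4 = ((x ⊕ z) ∧ (z ∧ y)) ⊕ ((z ∧ y) ∧ (w ⊕ (x ⊕ z)))
n7 = n6 ⊕ z = (((x ⊕ z) ∧ (z ∧ y)) ⊕ ((z ∧ y) ∧ (w ⊕ (x ⊕ z)))) ⊕ z
n8 = n7 ⊕ n2 = ((((x ⊕ z) ∧ (z ∧ y)) ⊕ ((z ∧ y) ∧ (w ⊕ (x ⊕ z)))) ⊕ z) ⊕ (x ⊕ z)

((((x ⊕ z) ∧ (z ∧ y)) ⊕ ((z ∧ y) ∧ (w ⊕ (x ⊕ z)))) ⊕ z) ⊕ (x ⊕ z)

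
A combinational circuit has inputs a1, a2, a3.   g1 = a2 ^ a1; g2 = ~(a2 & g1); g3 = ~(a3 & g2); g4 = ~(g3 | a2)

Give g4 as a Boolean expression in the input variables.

g1 = a2 ^ a1
g2 = ~(a2 & g1) = ~(a2 & (a2 ^ a1))
g3 = ~(a3 & g2) = ~(a3 & (~(a2 & (a2 ^ a1))))
g4 = ~(g3 | a2) = ~((~(a3 & (~(a2 & (a2 ^ a1))))) | a2)

~((~(a3 & (~(a2 & (a2 ^ a1))))) | a2)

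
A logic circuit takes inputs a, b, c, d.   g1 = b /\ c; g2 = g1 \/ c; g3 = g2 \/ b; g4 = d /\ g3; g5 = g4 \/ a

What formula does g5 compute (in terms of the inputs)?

(d /\ (((b /\ c) \/ c) \/ b)) \/ a

g1 = b /\ c
g2 = g1 \/ c = (b /\ c) \/ c
g3 = g2 \/ b = ((b /\ c) \/ c) \/ b
g4 = d /\ g3 = d /\ (((b /\ c) \/ c) \/ b)
g5 = g4 \/ a = (d /\ (((b /\ c) \/ c) \/ b)) \/ a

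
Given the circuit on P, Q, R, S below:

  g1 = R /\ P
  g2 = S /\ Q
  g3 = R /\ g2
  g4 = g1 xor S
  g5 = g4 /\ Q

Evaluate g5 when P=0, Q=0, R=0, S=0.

g1 = 0 /\ 0 = 0
g4 = 0 xor 0 = 0
g5 = 0 /\ 0 = 0

0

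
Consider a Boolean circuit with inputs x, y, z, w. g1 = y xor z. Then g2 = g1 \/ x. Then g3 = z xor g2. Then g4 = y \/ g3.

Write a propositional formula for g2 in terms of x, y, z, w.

(y xor z) \/ x

g1 = y xor z
g2 = g1 \/ x = (y xor z) \/ x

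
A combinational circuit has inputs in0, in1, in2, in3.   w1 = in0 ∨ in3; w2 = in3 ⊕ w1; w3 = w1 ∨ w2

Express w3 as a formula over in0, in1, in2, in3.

(in0 ∨ in3) ∨ (in3 ⊕ (in0 ∨ in3))

w1 = in0 ∨ in3
w2 = in3 ⊕ w1 = in3 ⊕ (in0 ∨ in3)
w3 = w1 ∨ w2 = (in0 ∨ in3) ∨ (in3 ⊕ (in0 ∨ in3))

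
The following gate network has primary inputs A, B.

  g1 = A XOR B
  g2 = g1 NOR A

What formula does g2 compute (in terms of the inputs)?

(A XOR B) NOR A

g1 = A XOR B
g2 = g1 NOR A = (A XOR B) NOR A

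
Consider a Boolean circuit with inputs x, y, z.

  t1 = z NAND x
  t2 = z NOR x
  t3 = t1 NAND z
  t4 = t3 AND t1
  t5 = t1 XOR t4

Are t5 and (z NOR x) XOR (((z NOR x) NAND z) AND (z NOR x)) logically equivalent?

t1 = z NAND x
t3 = t1 NAND z = (z NAND x) NAND z
t4 = t3 AND t1 = ((z NAND x) NAND z) AND (z NAND x)
t5 = t1 XOR t4 = (z NAND x) XOR (((z NAND x) NAND z) AND (z NAND x))
At x=0, y=0, z=1: circuit gives 1, formula gives 0.

No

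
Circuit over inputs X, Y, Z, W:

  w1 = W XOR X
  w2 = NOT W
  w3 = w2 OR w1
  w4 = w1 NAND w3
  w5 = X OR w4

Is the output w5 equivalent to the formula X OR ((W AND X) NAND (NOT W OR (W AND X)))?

w1 = W XOR X
w2 = NOT W
w3 = w2 OR w1 = NOT W OR (W XOR X)
w4 = w1 NAND w3 = (W XOR X) NAND (NOT W OR (W XOR X))
w5 = X OR w4 = X OR ((W XOR X) NAND (NOT W OR (W XOR X)))
At X=0, Y=0, Z=0, W=1: circuit gives 0, formula gives 1.

No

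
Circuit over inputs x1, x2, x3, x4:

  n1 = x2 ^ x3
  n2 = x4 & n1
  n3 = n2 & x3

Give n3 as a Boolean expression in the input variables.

(x4 & (x2 ^ x3)) & x3

n1 = x2 ^ x3
n2 = x4 & n1 = x4 & (x2 ^ x3)
n3 = n2 & x3 = (x4 & (x2 ^ x3)) & x3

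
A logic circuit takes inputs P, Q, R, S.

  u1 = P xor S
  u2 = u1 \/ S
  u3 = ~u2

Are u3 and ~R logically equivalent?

u1 = P xor S
u2 = u1 \/ S = (P xor S) \/ S
u3 = ~u2 = ~((P xor S) \/ S)
At P=0, Q=0, R=0, S=1: circuit gives 0, formula gives 1.

No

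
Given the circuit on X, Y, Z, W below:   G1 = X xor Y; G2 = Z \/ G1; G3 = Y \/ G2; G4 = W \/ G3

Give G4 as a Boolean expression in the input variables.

W \/ (Y \/ (Z \/ (X xor Y)))

G1 = X xor Y
G2 = Z \/ G1 = Z \/ (X xor Y)
G3 = Y \/ G2 = Y \/ (Z \/ (X xor Y))
G4 = W \/ G3 = W \/ (Y \/ (Z \/ (X xor Y)))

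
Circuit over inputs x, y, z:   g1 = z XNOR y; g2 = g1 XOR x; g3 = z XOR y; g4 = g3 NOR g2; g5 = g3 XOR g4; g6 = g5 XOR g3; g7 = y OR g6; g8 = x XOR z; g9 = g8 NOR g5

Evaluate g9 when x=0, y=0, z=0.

1

g1 = 0 XNOR 0 = 1
g2 = 1 XOR 0 = 1
g3 = 0 XOR 0 = 0
g4 = 0 NOR 1 = 0
g5 = 0 XOR 0 = 0
g8 = 0 XOR 0 = 0
g9 = 0 NOR 0 = 1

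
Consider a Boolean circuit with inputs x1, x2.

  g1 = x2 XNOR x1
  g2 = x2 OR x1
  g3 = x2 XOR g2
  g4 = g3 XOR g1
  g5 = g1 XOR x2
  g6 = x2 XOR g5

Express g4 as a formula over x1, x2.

(x2 XOR (x2 OR x1)) XOR (x2 XNOR x1)

g1 = x2 XNOR x1
g2 = x2 OR x1
g3 = x2 XOR g2 = x2 XOR (x2 OR x1)
g4 = g3 XOR g1 = (x2 XOR (x2 OR x1)) XOR (x2 XNOR x1)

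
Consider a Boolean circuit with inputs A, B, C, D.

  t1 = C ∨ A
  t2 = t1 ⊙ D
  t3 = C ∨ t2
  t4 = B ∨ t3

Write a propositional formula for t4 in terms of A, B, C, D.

t1 = C ∨ A
t2 = t1 ⊙ D = (C ∨ A) ⊙ D
t3 = C ∨ t2 = C ∨ ((C ∨ A) ⊙ D)
t4 = B ∨ t3 = B ∨ (C ∨ ((C ∨ A) ⊙ D))

B ∨ (C ∨ ((C ∨ A) ⊙ D))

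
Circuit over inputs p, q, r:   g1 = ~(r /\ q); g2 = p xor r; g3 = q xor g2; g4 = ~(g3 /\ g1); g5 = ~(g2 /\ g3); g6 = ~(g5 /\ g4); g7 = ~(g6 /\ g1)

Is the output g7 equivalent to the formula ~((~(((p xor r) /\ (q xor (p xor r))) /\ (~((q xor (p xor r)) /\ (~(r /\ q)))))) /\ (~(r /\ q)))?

No

g1 = ~(r /\ q)
g2 = p xor r
g3 = q xor g2 = q xor (p xor r)
g4 = ~(g3 /\ g1) = ~((q xor (p xor r)) /\ (~(r /\ q)))
g5 = ~(g2 /\ g3) = ~((p xor r) /\ (q xor (p xor r)))
g6 = ~(g5 /\ g4) = ~((~((p xor r) /\ (q xor (p xor r)))) /\ (~((q xor (p xor r)) /\ (~(r /\ q)))))
g7 = ~(g6 /\ g1) = ~((~((~((p xor r) /\ (q xor (p xor r)))) /\ (~((q xor (p xor r)) /\ (~(r /\ q)))))) /\ (~(r /\ q)))
At p=0, q=0, r=0: circuit gives 1, formula gives 0.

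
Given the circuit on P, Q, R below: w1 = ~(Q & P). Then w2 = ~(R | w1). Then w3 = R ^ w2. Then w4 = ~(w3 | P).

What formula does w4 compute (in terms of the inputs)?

~((R ^ (~(R | (~(Q & P))))) | P)

w1 = ~(Q & P)
w2 = ~(R | w1) = ~(R | (~(Q & P)))
w3 = R ^ w2 = R ^ (~(R | (~(Q & P))))
w4 = ~(w3 | P) = ~((R ^ (~(R | (~(Q & P))))) | P)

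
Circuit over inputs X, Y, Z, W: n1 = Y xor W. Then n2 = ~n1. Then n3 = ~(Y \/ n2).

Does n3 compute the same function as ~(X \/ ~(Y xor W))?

No

n1 = Y xor W
n2 = ~n1 = ~(Y xor W)
n3 = ~(Y \/ n2) = ~(Y \/ ~(Y xor W))
At X=0, Y=1, Z=0, W=0: circuit gives 0, formula gives 1.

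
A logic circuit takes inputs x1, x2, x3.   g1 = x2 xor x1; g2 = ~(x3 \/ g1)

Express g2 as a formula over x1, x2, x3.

~(x3 \/ (x2 xor x1))

g1 = x2 xor x1
g2 = ~(x3 \/ g1) = ~(x3 \/ (x2 xor x1))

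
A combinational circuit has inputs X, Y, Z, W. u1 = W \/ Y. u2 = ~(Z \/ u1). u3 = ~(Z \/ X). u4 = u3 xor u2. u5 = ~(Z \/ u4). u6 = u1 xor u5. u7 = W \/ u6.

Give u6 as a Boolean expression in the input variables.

u1 = W \/ Y
u2 = ~(Z \/ u1) = ~(Z \/ (W \/ Y))
u3 = ~(Z \/ X)
u4 = u3 xor u2 = (~(Z \/ X)) xor (~(Z \/ (W \/ Y)))
u5 = ~(Z \/ u4) = ~(Z \/ ((~(Z \/ X)) xor (~(Z \/ (W \/ Y)))))
u6 = u1 xor u5 = (W \/ Y) xor (~(Z \/ ((~(Z \/ X)) xor (~(Z \/ (W \/ Y))))))

(W \/ Y) xor (~(Z \/ ((~(Z \/ X)) xor (~(Z \/ (W \/ Y))))))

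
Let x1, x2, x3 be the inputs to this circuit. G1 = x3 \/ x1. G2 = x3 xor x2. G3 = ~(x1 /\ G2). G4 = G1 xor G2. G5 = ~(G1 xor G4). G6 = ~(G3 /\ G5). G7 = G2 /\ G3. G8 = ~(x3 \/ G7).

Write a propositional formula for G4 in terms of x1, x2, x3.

G1 = x3 \/ x1
G2 = x3 xor x2
G4 = G1 xor G2 = (x3 \/ x1) xor (x3 xor x2)

(x3 \/ x1) xor (x3 xor x2)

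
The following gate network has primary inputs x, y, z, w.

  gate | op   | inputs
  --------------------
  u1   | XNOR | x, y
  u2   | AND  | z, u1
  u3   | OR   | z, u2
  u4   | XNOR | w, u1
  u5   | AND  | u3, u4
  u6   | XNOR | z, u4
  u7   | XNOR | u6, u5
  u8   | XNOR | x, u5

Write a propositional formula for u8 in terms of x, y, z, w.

u1 = x XNOR y
u2 = z AND u1 = z AND (x XNOR y)
u3 = z OR u2 = z OR (z AND (x XNOR y))
u4 = w XNOR u1 = w XNOR (x XNOR y)
u5 = u3 AND u4 = (z OR (z AND (x XNOR y))) AND (w XNOR (x XNOR y))
u8 = x XNOR u5 = x XNOR ((z OR (z AND (x XNOR y))) AND (w XNOR (x XNOR y)))

x XNOR ((z OR (z AND (x XNOR y))) AND (w XNOR (x XNOR y)))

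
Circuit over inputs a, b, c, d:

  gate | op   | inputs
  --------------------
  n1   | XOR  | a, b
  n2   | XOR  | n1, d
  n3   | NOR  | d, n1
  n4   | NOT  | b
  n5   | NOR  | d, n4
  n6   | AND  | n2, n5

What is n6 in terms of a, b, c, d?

n1 = a XOR b
n2 = n1 XOR d = (a XOR b) XOR d
n4 = NOT b
n5 = d NOR n4 = d NOR NOT b
n6 = n2 AND n5 = ((a XOR b) XOR d) AND (d NOR NOT b)

((a XOR b) XOR d) AND (d NOR NOT b)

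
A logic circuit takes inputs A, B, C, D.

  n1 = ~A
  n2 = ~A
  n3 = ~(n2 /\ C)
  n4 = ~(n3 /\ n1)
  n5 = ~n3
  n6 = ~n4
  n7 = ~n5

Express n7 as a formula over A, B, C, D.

n2 = ~A
n3 = ~(n2 /\ C) = ~(~A /\ C)
n5 = ~n3 = ~(~(~A /\ C))
n7 = ~n5 = ~~(~(~A /\ C))

~~(~(~A /\ C))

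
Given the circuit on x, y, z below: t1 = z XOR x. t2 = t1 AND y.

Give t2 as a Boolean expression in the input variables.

t1 = z XOR x
t2 = t1 AND y = (z XOR x) AND y

(z XOR x) AND y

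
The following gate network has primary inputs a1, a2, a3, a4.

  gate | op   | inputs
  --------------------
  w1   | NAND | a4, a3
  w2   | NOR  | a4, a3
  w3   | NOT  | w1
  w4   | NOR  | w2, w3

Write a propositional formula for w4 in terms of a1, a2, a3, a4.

(a4 NOR a3) NOR NOT (a4 NAND a3)

w1 = a4 NAND a3
w2 = a4 NOR a3
w3 = NOT w1 = NOT (a4 NAND a3)
w4 = w2 NOR w3 = (a4 NOR a3) NOR NOT (a4 NAND a3)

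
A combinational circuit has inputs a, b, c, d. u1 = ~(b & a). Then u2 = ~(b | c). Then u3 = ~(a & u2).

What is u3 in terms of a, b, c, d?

u2 = ~(b | c)
u3 = ~(a & u2) = ~(a & (~(b | c)))

~(a & (~(b | c)))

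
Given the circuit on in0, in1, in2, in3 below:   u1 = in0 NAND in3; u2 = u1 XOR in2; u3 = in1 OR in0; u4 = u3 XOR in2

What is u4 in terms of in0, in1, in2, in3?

u3 = in1 OR in0
u4 = u3 XOR in2 = (in1 OR in0) XOR in2

(in1 OR in0) XOR in2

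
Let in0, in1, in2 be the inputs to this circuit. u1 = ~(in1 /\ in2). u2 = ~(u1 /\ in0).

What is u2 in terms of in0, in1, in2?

~((~(in1 /\ in2)) /\ in0)

u1 = ~(in1 /\ in2)
u2 = ~(u1 /\ in0) = ~((~(in1 /\ in2)) /\ in0)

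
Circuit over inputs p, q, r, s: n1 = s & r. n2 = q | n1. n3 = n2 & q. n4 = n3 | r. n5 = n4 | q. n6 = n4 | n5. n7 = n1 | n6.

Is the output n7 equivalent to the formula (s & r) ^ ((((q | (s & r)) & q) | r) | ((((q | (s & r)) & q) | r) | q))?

No

n1 = s & r
n2 = q | n1 = q | (s & r)
n3 = n2 & q = (q | (s & r)) & q
n4 = n3 | r = ((q | (s & r)) & q) | r
n5 = n4 | q = (((q | (s & r)) & q) | r) | q
n6 = n4 | n5 = (((q | (s & r)) & q) | r) | ((((q | (s & r)) & q) | r) | q)
n7 = n1 | n6 = (s & r) | ((((q | (s & r)) & q) | r) | ((((q | (s & r)) & q) | r) | q))
At p=0, q=0, r=1, s=1: circuit gives 1, formula gives 0.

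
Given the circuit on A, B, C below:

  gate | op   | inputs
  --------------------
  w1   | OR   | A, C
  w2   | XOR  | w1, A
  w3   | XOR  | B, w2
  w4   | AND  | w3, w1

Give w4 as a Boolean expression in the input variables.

w1 = A OR C
w2 = w1 XOR A = (A OR C) XOR A
w3 = B XOR w2 = B XOR ((A OR C) XOR A)
w4 = w3 AND w1 = (B XOR ((A OR C) XOR A)) AND (A OR C)

(B XOR ((A OR C) XOR A)) AND (A OR C)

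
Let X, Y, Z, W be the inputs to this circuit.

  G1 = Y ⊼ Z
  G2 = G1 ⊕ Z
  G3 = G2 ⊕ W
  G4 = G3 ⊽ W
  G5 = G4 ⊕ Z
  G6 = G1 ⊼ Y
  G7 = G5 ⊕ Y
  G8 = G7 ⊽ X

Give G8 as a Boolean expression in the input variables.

G1 = Y ⊼ Z
G2 = G1 ⊕ Z = (Y ⊼ Z) ⊕ Z
G3 = G2 ⊕ W = ((Y ⊼ Z) ⊕ Z) ⊕ W
G4 = G3 ⊽ W = (((Y ⊼ Z) ⊕ Z) ⊕ W) ⊽ W
G5 = G4 ⊕ Z = ((((Y ⊼ Z) ⊕ Z) ⊕ W) ⊽ W) ⊕ Z
G7 = G5 ⊕ Y = (((((Y ⊼ Z) ⊕ Z) ⊕ W) ⊽ W) ⊕ Z) ⊕ Y
G8 = G7 ⊽ X = ((((((Y ⊼ Z) ⊕ Z) ⊕ W) ⊽ W) ⊕ Z) ⊕ Y) ⊽ X

((((((Y ⊼ Z) ⊕ Z) ⊕ W) ⊽ W) ⊕ Z) ⊕ Y) ⊽ X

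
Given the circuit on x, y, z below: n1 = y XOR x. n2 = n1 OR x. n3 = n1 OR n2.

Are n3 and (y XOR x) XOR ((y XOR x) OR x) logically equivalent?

n1 = y XOR x
n2 = n1 OR x = (y XOR x) OR x
n3 = n1 OR n2 = (y XOR x) OR ((y XOR x) OR x)
At x=0, y=1, z=0: circuit gives 1, formula gives 0.

No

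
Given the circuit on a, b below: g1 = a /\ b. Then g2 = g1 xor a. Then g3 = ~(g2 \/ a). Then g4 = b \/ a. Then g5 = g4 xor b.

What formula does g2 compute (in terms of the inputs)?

g1 = a /\ b
g2 = g1 xor a = (a /\ b) xor a

(a /\ b) xor a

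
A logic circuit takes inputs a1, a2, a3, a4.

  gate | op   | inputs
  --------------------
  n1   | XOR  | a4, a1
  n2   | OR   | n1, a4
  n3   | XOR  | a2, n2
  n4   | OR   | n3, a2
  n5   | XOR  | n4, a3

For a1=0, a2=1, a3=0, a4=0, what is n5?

n1 = 0 XOR 0 = 0
n2 = 0 OR 0 = 0
n3 = 1 XOR 0 = 1
n4 = 1 OR 1 = 1
n5 = 1 XOR 0 = 1

1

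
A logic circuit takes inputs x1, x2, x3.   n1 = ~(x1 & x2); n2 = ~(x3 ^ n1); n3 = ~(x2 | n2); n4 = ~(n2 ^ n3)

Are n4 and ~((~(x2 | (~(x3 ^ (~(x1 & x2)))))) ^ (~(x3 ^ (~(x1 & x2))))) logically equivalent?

n1 = ~(x1 & x2)
n2 = ~(x3 ^ n1) = ~(x3 ^ (~(x1 & x2)))
n3 = ~(x2 | n2) = ~(x2 | (~(x3 ^ (~(x1 & x2)))))
n4 = ~(n2 ^ n3) = ~((~(x3 ^ (~(x1 & x2)))) ^ (~(x2 | (~(x3 ^ (~(x1 & x2)))))))
At x1=0, x2=0, x3=0: circuit gives 0, formula gives 0.
At x1=0, x2=1, x3=0: circuit gives 1, formula gives 1.
Agrees on all 8 inputs.

Yes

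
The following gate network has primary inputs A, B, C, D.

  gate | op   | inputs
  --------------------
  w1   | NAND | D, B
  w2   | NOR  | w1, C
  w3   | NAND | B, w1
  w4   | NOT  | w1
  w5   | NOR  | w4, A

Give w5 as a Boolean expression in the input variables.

NOT (D NAND B) NOR A

w1 = D NAND B
w4 = NOT w1 = NOT (D NAND B)
w5 = w4 NOR A = NOT (D NAND B) NOR A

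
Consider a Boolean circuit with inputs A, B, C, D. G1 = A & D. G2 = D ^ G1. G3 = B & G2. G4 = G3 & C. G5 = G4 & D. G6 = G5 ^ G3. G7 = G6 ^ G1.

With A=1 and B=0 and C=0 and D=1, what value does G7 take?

G1 = 1 & 1 = 1
G2 = 1 ^ 1 = 0
G3 = 0 & 0 = 0
G4 = 0 & 0 = 0
G5 = 0 & 1 = 0
G6 = 0 ^ 0 = 0
G7 = 0 ^ 1 = 1

1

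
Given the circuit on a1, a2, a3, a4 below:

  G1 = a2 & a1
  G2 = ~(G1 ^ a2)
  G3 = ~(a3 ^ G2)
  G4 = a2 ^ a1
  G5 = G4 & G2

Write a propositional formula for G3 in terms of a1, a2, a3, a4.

~(a3 ^ (~((a2 & a1) ^ a2)))

G1 = a2 & a1
G2 = ~(G1 ^ a2) = ~((a2 & a1) ^ a2)
G3 = ~(a3 ^ G2) = ~(a3 ^ (~((a2 & a1) ^ a2)))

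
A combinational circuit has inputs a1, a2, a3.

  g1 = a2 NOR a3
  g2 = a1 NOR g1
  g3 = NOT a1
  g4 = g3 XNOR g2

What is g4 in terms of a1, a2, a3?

g1 = a2 NOR a3
g2 = a1 NOR g1 = a1 NOR (a2 NOR a3)
g3 = NOT a1
g4 = g3 XNOR g2 = NOT a1 XNOR (a1 NOR (a2 NOR a3))

NOT a1 XNOR (a1 NOR (a2 NOR a3))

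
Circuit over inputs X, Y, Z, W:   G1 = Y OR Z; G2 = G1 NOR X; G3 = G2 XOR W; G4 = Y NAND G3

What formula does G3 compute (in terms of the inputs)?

((Y OR Z) NOR X) XOR W

G1 = Y OR Z
G2 = G1 NOR X = (Y OR Z) NOR X
G3 = G2 XOR W = ((Y OR Z) NOR X) XOR W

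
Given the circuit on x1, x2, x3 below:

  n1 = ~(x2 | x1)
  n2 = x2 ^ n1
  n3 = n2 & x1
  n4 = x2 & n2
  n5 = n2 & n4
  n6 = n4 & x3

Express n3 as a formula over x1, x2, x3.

n1 = ~(x2 | x1)
n2 = x2 ^ n1 = x2 ^ (~(x2 | x1))
n3 = n2 & x1 = (x2 ^ (~(x2 | x1))) & x1

(x2 ^ (~(x2 | x1))) & x1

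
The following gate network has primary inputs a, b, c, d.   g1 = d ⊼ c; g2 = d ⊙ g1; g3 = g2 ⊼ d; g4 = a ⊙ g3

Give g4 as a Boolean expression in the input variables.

g1 = d ⊼ c
g2 = d ⊙ g1 = d ⊙ (d ⊼ c)
g3 = g2 ⊼ d = (d ⊙ (d ⊼ c)) ⊼ d
g4 = a ⊙ g3 = a ⊙ ((d ⊙ (d ⊼ c)) ⊼ d)

a ⊙ ((d ⊙ (d ⊼ c)) ⊼ d)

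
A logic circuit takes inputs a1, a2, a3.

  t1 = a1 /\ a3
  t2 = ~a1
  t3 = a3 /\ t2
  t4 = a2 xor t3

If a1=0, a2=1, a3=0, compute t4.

1

t2 = ~0 = 1
t3 = 0 /\ 1 = 0
t4 = 1 xor 0 = 1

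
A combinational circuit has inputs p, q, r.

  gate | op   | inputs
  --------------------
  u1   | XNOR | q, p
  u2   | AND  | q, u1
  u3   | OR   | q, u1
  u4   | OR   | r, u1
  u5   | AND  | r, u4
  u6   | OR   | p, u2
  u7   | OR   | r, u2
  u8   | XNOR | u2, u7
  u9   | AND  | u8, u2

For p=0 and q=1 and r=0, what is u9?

u1 = 1 XNOR 0 = 0
u2 = 1 AND 0 = 0
u7 = 0 OR 0 = 0
u8 = 0 XNOR 0 = 1
u9 = 1 AND 0 = 0

0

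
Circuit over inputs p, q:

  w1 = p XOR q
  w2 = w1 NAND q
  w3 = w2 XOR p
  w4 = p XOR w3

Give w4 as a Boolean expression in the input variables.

p XOR (((p XOR q) NAND q) XOR p)

w1 = p XOR q
w2 = w1 NAND q = (p XOR q) NAND q
w3 = w2 XOR p = ((p XOR q) NAND q) XOR p
w4 = p XOR w3 = p XOR (((p XOR q) NAND q) XOR p)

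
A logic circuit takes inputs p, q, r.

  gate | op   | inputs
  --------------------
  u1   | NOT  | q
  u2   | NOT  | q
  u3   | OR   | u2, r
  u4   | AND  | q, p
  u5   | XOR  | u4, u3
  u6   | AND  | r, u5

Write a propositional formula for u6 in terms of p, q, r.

r AND ((q AND p) XOR (NOT q OR r))

u2 = NOT q
u3 = u2 OR r = NOT q OR r
u4 = q AND p
u5 = u4 XOR u3 = (q AND p) XOR (NOT q OR r)
u6 = r AND u5 = r AND ((q AND p) XOR (NOT q OR r))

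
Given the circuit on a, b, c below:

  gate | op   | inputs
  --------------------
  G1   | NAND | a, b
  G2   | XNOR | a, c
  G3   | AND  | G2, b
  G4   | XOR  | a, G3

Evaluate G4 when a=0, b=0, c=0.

G2 = 0 XNOR 0 = 1
G3 = 1 AND 0 = 0
G4 = 0 XOR 0 = 0

0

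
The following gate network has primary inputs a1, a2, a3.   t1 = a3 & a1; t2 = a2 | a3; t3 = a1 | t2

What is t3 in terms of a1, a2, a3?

t2 = a2 | a3
t3 = a1 | t2 = a1 | (a2 | a3)

a1 | (a2 | a3)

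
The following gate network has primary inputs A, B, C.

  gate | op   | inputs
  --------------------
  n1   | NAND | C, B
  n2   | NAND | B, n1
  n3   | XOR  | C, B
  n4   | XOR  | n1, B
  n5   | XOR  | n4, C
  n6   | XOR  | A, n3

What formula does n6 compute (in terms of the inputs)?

A XOR (C XOR B)

n3 = C XOR B
n6 = A XOR n3 = A XOR (C XOR B)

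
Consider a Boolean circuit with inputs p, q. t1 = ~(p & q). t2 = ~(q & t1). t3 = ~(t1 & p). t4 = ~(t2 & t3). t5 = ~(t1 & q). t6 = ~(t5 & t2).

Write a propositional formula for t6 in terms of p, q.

~((~((~(p & q)) & q)) & (~(q & (~(p & q)))))

t1 = ~(p & q)
t2 = ~(q & t1) = ~(q & (~(p & q)))
t5 = ~(t1 & q) = ~((~(p & q)) & q)
t6 = ~(t5 & t2) = ~((~((~(p & q)) & q)) & (~(q & (~(p & q)))))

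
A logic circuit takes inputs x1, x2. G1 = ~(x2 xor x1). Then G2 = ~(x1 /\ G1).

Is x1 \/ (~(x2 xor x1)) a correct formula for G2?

G1 = ~(x2 xor x1)
G2 = ~(x1 /\ G1) = ~(x1 /\ (~(x2 xor x1)))
At x1=0, x2=1: circuit gives 1, formula gives 0.

No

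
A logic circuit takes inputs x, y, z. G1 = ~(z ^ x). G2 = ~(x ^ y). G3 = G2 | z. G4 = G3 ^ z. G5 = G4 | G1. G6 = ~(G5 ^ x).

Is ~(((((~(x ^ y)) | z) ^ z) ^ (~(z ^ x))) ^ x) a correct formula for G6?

No

G1 = ~(z ^ x)
G2 = ~(x ^ y)
G3 = G2 | z = (~(x ^ y)) | z
G4 = G3 ^ z = ((~(x ^ y)) | z) ^ z
G5 = G4 | G1 = (((~(x ^ y)) | z) ^ z) | (~(z ^ x))
G6 = ~(G5 ^ x) = ~(((((~(x ^ y)) | z) ^ z) | (~(z ^ x))) ^ x)
At x=0, y=0, z=0: circuit gives 0, formula gives 1.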